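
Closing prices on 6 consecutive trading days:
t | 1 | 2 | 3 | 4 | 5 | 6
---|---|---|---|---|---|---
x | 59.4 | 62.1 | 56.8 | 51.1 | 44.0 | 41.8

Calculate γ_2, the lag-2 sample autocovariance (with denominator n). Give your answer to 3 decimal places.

Mean x̄ = (59.4 + 62.1 + 56.8 + 51.1 + 44.0 + 41.8)/6 = 52.5333
Deviations: 6.8667, 9.5667, 4.2667, -1.4333, -8.5333, -10.7333
Σ_{t=1}^{4}(x_t−x̄)(x_{t+2}−x̄) = -5.4389
γ_2 = -5.4389 / 6 = -0.906

-0.906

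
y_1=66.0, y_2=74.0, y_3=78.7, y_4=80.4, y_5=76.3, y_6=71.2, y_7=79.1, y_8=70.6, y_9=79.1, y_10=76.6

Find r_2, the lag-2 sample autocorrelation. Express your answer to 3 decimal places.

-0.122

Mean ȳ = (66.0 + 74.0 + 78.7 + 80.4 + 76.3 + 71.2 + 79.1 + 70.6 + 79.1 + 76.6)/10 = 75.2000
Numerator Σ_{t=1}^{8}(y_t−ȳ)(y_{t+2}−ȳ) = -23.9300
Denominator Σ(y_t−ȳ)² = 196.1200
r_2 = -23.9300 / 196.1200 = -0.122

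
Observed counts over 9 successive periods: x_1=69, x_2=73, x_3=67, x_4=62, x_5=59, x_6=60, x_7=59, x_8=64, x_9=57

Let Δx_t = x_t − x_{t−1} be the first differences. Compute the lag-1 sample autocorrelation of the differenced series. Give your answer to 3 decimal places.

First differences Δx: 4, -6, -5, -3, 1, -1, 5, -7
Mean of differences = -1.5000
Numerator Σ(Δx_t−Δx̄)(Δx_{t+1}−Δx̄) = -38.7500
Denominator Σ(Δx_t−Δx̄)² = 144.0000
r_1(Δx) = -38.7500 / 144.0000 = -0.269

-0.269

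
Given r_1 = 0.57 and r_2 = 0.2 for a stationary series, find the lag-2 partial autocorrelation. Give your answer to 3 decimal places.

-0.185

φ_{22} = (r_2 − r_1²) / (1 − r_1²)
r_1² = (0.57)² = 0.3249
Numerator = 0.2 − 0.3249 = -0.1249; denominator = 1 − 0.3249 = 0.6751
φ_{22} = -0.1249 / 0.6751 = -0.185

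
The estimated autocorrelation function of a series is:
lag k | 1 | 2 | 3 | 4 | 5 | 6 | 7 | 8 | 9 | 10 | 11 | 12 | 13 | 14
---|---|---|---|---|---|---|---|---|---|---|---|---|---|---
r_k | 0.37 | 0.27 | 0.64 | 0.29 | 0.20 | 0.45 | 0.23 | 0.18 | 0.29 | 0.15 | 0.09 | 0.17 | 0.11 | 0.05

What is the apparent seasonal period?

3

The largest autocorrelation is r_3 = 0.64, with a weaker echo at lag 6 (0.45); the remaining lags stay at or below 0.37. The elevated value at lag 1 (0.37), dropping to 0.27 at lag 2, reflects decaying short-term dependence rather than seasonality.
The dominant spike at lag 3 indicates a seasonal period of 3.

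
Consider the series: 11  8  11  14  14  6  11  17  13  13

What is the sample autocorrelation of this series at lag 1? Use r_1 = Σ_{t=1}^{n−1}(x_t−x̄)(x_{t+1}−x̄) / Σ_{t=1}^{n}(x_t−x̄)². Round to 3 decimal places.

0.051

Mean x̄ = (11 + 8 + 11 + 14 + 14 + 6 + 11 + 17 + 13 + 13)/10 = 11.8000
Numerator Σ_{t=1}^{9}(x_t−x̄)(x_{t+1}−x̄) = 4.5600
Denominator Σ(x_t−x̄)² = 89.6000
r_1 = 4.5600 / 89.6000 = 0.051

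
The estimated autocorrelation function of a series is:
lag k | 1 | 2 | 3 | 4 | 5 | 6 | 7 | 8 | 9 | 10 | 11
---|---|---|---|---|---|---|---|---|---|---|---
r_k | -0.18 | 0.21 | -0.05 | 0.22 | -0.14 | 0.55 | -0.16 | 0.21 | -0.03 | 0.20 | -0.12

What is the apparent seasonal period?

6

The largest autocorrelation is r_6 = 0.55; the remaining lags stay at or below 0.22.
The dominant spike at lag 6 indicates a seasonal period of 6.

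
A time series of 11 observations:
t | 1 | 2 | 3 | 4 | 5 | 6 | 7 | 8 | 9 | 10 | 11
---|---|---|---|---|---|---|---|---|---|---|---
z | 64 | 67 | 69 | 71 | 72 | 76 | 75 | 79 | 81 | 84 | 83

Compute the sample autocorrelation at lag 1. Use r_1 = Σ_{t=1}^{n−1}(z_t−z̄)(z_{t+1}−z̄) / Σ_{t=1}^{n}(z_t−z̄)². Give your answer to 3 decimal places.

0.720

Mean z̄ = (64 + 67 + 69 + 71 + 72 + 76 + 75 + 79 + 81 + 84 + 83)/11 = 74.6364
Numerator Σ_{t=1}^{10}(z_t−z̄)(z_{t+1}−z̄) = 318.5041
Denominator Σ(z_t−z̄)² = 442.5455
r_1 = 318.5041 / 442.5455 = 0.720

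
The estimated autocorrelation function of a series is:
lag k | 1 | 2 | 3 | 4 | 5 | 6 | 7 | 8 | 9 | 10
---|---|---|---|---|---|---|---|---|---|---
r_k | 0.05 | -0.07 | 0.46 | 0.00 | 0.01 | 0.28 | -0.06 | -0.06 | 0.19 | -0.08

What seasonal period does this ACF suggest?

3

The largest autocorrelation is r_3 = 0.46, with weaker echoes at lags 6 (0.28) and 9 (0.19); the remaining lags stay at or below 0.05.
The dominant spike at lag 3 indicates a seasonal period of 3.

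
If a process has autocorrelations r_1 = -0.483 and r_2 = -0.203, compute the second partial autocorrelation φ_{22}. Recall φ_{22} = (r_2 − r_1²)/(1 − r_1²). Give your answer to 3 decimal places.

φ_{22} = (r_2 − r_1²) / (1 − r_1²)
r_1² = (-0.483)² = 0.233289
Numerator = -0.203 − 0.2333 = -0.4363; denominator = 1 − 0.2333 = 0.7667
φ_{22} = -0.4363 / 0.7667 = -0.569

-0.569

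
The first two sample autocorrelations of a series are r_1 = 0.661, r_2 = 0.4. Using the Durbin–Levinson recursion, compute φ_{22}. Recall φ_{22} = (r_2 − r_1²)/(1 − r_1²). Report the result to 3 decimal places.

-0.066

φ_{22} = (r_2 − r_1²) / (1 − r_1²)
r_1² = (0.661)² = 0.436921
Numerator = 0.4 − 0.4369 = -0.0369; denominator = 1 − 0.4369 = 0.5631
φ_{22} = -0.0369 / 0.5631 = -0.066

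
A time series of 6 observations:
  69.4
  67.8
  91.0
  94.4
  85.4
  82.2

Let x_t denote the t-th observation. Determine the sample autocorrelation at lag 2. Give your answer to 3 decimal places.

Mean x̄ = (69.4 + 67.8 + 91.0 + 94.4 + 85.4 + 82.2)/6 = 81.7000
Numerator Σ_{t=1}^{4}(x_t−x̄)(x_{t+2}−x̄) = -250.1600
Denominator Σ(x_t−x̄)² = 606.2200
r_2 = -250.1600 / 606.2200 = -0.413

-0.413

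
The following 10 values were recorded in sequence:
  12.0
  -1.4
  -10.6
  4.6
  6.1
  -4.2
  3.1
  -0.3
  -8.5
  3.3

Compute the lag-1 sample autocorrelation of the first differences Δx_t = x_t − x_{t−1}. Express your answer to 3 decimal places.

-0.215

First differences Δx: -13.4, -9.2, 15.2, 1.5, -10.3, 7.3, -3.4, -8.2, 11.8
Mean of differences = -0.9667
Numerator Σ(Δx_t−Δx̄)(Δx_{t+1}−Δx̄) = -185.8978
Denominator Σ(Δx_t−Δx̄)² = 866.5000
r_1(Δx) = -185.8978 / 866.5000 = -0.215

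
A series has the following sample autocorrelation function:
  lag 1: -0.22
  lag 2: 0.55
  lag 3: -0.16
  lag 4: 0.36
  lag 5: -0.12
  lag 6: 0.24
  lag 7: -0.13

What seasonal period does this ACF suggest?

The largest autocorrelation is r_2 = 0.55, with weaker echoes at lags 4 (0.36) and 6 (0.24); the remaining lags stay at or below -0.12.
The dominant spike at lag 2 indicates a seasonal period of 2.

2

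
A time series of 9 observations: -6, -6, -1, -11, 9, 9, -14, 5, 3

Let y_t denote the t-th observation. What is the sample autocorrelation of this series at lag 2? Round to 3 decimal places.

-0.304

Mean ȳ = (-6 − 6 − 1 − 11 + 9 + 9 − 14 + 5 + 3)/9 = -1.3333
Σ(y_t−ȳ)(y_{t+2}−ȳ) = (-1.5556) + (45.1111) + (3.4444) + (-99.8889) + (-130.8889) + (65.4444) + (-54.8889) = -173.2222
Denominator Σ(y_t−ȳ)² = 570.0000
r_2 = -173.2222 / 570.0000 = -0.304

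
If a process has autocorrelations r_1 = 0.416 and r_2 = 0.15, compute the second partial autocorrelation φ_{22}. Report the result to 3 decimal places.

φ_{22} = (r_2 − r_1²) / (1 − r_1²)
r_1² = (0.416)² = 0.173056
Numerator = 0.15 − 0.1731 = -0.0231; denominator = 1 − 0.1731 = 0.8269
φ_{22} = -0.0231 / 0.8269 = -0.028

-0.028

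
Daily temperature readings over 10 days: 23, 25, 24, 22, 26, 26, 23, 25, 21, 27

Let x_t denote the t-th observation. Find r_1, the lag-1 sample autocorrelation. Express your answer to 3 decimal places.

Mean x̄ = (23 + 25 + 24 + 22 + 26 + 26 + 23 + 25 + 21 + 27)/10 = 24.2000
Numerator Σ_{t=1}^{9}(x_t−x̄)(x_{t+1}−x̄) = -16.0400
Denominator Σ(x_t−x̄)² = 33.6000
r_1 = -16.0400 / 33.6000 = -0.477

-0.477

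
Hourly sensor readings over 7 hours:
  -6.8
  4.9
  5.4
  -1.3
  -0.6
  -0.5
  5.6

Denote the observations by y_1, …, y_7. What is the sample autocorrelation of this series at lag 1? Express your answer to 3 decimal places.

-0.190

Mean ȳ = (-6.8 + 4.9 + 5.4 − 1.3 − 0.6 − 0.5 + 5.6)/7 = 0.9571
Deviations from mean: -7.7571, 3.9429, 4.4429, -2.2571, -1.5571, -1.4571, 4.6429
Σ(y_t−ȳ)(y_{t+1}−ȳ) = (-30.5853) + (17.5176) + (-10.0282) + (3.5147) + (2.2690) + (-6.7653) = -24.0776
Denominator Σ(y_t−ȳ)² = 126.6571
r_1 = -24.0776 / 126.6571 = -0.190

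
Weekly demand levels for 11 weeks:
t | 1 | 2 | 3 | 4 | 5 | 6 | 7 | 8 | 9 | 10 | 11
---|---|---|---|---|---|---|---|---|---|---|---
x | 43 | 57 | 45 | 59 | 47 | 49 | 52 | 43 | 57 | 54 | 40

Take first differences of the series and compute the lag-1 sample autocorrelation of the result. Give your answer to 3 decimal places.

-0.576

First differences Δx: 14, -12, 14, -12, 2, 3, -9, 14, -3, -14
Mean of differences = -0.3000
Numerator Σ(Δx_t−Δx̄)(Δx_{t+1}−Δx̄) = -675.9900
Denominator Σ(Δx_t−Δx̄)² = 1174.1000
r_1(Δx) = -675.9900 / 1174.1000 = -0.576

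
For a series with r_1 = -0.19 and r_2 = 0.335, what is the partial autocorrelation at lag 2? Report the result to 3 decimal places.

0.310

φ_{22} = (r_2 − r_1²) / (1 − r_1²)
r_1² = (-0.19)² = 0.0361
Numerator = 0.335 − 0.0361 = 0.2989; denominator = 1 − 0.0361 = 0.9639
φ_{22} = 0.2989 / 0.9639 = 0.310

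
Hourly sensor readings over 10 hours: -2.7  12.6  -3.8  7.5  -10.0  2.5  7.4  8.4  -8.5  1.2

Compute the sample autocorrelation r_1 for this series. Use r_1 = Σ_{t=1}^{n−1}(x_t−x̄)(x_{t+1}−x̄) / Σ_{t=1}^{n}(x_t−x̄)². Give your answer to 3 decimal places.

Mean x̄ = (-2.7 + 12.6 − 3.8 + 7.5 − 10.0 + 2.5 + 7.4 + 8.4 − 8.5 + 1.2)/10 = 1.4600
Numerator Σ_{t=1}^{9}(x_t−x̄)(x_{t+1}−x̄) = -236.9776
Denominator Σ(x_t−x̄)² = 520.6840
r_1 = -236.9776 / 520.6840 = -0.455

-0.455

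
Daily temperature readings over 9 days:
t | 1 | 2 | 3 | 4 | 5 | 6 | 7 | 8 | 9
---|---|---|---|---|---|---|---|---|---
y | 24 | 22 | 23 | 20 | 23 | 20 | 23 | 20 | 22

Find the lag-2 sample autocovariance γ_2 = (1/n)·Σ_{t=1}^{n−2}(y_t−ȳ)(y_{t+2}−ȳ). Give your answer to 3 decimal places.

Mean ȳ = (24 + 22 + 23 + 20 + 23 + 20 + 23 + 20 + 22)/9 = 21.8889
Σ_{t=1}^{7}(y_t−ȳ)(y_{t+2}−ȳ) = 11.8642
γ_2 = 11.8642 / 9 = 1.318

1.318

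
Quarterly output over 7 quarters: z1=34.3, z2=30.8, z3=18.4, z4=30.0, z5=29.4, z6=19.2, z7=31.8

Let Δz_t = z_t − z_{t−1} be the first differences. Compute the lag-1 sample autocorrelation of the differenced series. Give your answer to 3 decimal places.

-0.417

First differences Δz: -3.5, -12.4, 11.6, -0.6, -10.2, 12.6
Mean of differences = -0.4167
Numerator Σ(Δz_t−Δz̄)(Δz_{t+1}−Δz̄) = -234.8069
Denominator Σ(Δz_t−Δz̄)² = 562.6883
r_1(Δz) = -234.8069 / 562.6883 = -0.417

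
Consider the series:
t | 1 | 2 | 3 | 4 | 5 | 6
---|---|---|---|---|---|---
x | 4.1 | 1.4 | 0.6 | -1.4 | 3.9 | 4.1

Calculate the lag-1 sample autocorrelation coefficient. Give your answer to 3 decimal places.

0.086

Mean x̄ = (4.1 + 1.4 + 0.6 − 1.4 + 3.9 + 4.1)/6 = 2.1167
Deviations from mean: 1.9833, -0.7167, -1.5167, -3.5167, 1.7833, 1.9833
Σ(x_t−x̄)(x_{t+1}−x̄) = (-1.4214) + (1.0869) + (5.3336) + (-6.2714) + (3.5369) = 2.2647
Denominator Σ(x_t−x̄)² = 26.2283
r_1 = 2.2647 / 26.2283 = 0.086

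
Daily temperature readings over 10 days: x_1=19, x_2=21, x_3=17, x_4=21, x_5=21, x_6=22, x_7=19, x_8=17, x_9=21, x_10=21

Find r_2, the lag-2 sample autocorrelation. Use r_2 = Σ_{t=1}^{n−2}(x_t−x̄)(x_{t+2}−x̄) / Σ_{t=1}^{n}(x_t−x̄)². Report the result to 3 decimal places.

-0.288

Mean x̄ = (19 + 21 + 17 + 21 + 21 + 22 + 19 + 17 + 21 + 21)/10 = 19.9000
Numerator Σ_{t=1}^{8}(x_t−x̄)(x_{t+2}−x̄) = -8.3200
Denominator Σ(x_t−x̄)² = 28.9000
r_2 = -8.3200 / 28.9000 = -0.288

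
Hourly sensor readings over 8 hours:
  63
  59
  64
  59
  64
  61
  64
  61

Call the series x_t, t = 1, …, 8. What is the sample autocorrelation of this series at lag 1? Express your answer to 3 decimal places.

-0.826

Mean x̄ = (63 + 59 + 64 + 59 + 64 + 61 + 64 + 61)/8 = 61.8750
Deviations from mean: 1.1250, -2.8750, 2.1250, -2.8750, 2.1250, -0.8750, 2.1250, -0.8750
Σ(x_t−x̄)(x_{t+1}−x̄) = (-3.2344) + (-6.1094) + (-6.1094) + (-6.1094) + (-1.8594) + (-1.8594) + (-1.8594) = -27.1406
Denominator Σ(x_t−x̄)² = 32.8750
r_1 = -27.1406 / 32.8750 = -0.826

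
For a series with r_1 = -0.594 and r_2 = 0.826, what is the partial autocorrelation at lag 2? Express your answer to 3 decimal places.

φ_{22} = (r_2 − r_1²) / (1 − r_1²)
r_1² = (-0.594)² = 0.352836
Numerator = 0.826 − 0.3528 = 0.4732; denominator = 1 − 0.3528 = 0.6472
φ_{22} = 0.4732 / 0.6472 = 0.731

0.731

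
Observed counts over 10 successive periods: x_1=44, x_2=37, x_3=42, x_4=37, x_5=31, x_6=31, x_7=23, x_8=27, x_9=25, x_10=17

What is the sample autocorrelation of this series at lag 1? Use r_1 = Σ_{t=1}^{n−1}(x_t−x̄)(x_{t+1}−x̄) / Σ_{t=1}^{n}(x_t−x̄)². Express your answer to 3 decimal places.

0.517

Mean x̄ = (44 + 37 + 42 + 37 + 31 + 31 + 23 + 27 + 25 + 17)/10 = 31.4000
Numerator Σ_{t=1}^{9}(x_t−x̄)(x_{t+1}−x̄) = 347.8400
Denominator Σ(x_t−x̄)² = 672.4000
r_1 = 347.8400 / 672.4000 = 0.517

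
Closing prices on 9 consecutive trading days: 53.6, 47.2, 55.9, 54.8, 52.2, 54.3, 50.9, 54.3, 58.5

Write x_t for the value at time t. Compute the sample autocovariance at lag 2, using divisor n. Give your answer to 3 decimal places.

Mean x̄ = (53.6 + 47.2 + 55.9 + 54.8 + 52.2 + 54.3 + 50.9 + 54.3 + 58.5)/9 = 53.5222
Σ_{t=1}^{7}(x_t−x̄)(x_{t+2}−x̄) = -19.0243
γ_2 = -19.0243 / 9 = -2.114

-2.114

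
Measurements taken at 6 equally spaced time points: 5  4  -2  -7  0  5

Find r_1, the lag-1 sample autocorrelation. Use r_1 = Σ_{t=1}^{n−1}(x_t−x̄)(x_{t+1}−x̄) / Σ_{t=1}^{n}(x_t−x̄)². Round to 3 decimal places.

Mean x̄ = (5 + 4 − 2 − 7 + 0 + 5)/6 = 0.8333
Numerator Σ_{t=1}^{5}(x_t−x̄)(x_{t+1}−x̄) = 29.4722
Denominator Σ(x_t−x̄)² = 114.8333
r_1 = 29.4722 / 114.8333 = 0.257

0.257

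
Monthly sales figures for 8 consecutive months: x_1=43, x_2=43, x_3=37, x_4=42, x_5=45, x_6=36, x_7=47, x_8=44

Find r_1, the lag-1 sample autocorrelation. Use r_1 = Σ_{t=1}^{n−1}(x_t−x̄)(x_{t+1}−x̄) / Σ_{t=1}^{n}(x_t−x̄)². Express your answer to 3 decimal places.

Mean x̄ = (43 + 43 + 37 + 42 + 45 + 36 + 47 + 44)/8 = 42.1250
Deviations from mean: 0.8750, 0.8750, -5.1250, -0.1250, 2.8750, -6.1250, 4.8750, 1.8750
Σ(x_t−x̄)(x_{t+1}−x̄) = (0.7656) + (-4.4844) + (0.6406) + (-0.3594) + (-17.6094) + (-29.8594) + (9.1406) = -41.7656
Denominator Σ(x_t−x̄)² = 100.8750
r_1 = -41.7656 / 100.8750 = -0.414

-0.414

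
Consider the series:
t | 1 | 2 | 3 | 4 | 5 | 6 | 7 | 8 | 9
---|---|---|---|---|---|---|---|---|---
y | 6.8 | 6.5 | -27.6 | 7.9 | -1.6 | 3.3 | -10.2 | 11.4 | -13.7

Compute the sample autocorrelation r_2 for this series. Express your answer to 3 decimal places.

Mean ȳ = (6.8 + 6.5 − 27.6 + 7.9 − 1.6 + 3.3 − 10.2 + 11.4 − 13.7)/9 = -1.9111
Numerator Σ_{t=1}^{7}(y_t−ȳ)(y_{t+2}−ȳ) = 66.3820
Denominator Σ(y_t−ȳ)² = 1314.9289
r_2 = 66.3820 / 1314.9289 = 0.050

0.050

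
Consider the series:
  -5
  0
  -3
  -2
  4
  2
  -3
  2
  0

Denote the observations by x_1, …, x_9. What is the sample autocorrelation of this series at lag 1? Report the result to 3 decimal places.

Mean x̄ = (-5 + 0 − 3 − 2 + 4 + 2 − 3 + 2 + 0)/9 = -0.5556
Numerator Σ_{t=1}^{8}(x_t−x̄)(x_{t+1}−x̄) = -6.3086
Denominator Σ(x_t−x̄)² = 68.2222
r_1 = -6.3086 / 68.2222 = -0.092

-0.092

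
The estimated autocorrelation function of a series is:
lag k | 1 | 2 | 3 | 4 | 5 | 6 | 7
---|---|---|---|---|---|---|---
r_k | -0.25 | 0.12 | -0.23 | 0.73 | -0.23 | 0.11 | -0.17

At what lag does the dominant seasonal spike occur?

4

The largest autocorrelation is r_4 = 0.73; the remaining lags stay at or below 0.12.
The dominant spike at lag 4 indicates a seasonal period of 4.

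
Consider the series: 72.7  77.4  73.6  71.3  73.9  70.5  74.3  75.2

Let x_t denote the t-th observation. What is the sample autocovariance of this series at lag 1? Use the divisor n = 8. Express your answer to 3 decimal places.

Mean x̄ = (72.7 + 77.4 + 73.6 + 71.3 + 73.9 + 70.5 + 74.3 + 75.2)/8 = 73.6125
Deviations: -0.9125, 3.7875, -0.0125, -2.3125, 0.2875, -3.1125, 0.6875, 1.5875
Σ_{t=1}^{7}(x_t−x̄)(x_{t+1}−x̄) = -6.0827
γ_1 = -6.0827 / 8 = -0.760

-0.760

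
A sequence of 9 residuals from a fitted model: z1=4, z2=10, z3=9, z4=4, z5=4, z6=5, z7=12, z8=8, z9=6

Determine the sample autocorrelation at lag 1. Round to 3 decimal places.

Mean z̄ = (4 + 10 + 9 + 4 + 4 + 5 + 12 + 8 + 6)/9 = 6.8889
Numerator Σ_{t=1}^{8}(z_t−z̄)(z_{t+1}−z̄) = 0.3210
Denominator Σ(z_t−z̄)² = 70.8889
r_1 = 0.3210 / 70.8889 = 0.005

0.005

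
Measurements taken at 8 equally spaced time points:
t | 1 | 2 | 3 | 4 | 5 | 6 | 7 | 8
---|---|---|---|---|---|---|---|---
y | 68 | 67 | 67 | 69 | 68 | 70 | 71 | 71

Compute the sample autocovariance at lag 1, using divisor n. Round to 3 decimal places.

Mean ȳ = (68 + 67 + 67 + 69 + 68 + 70 + 71 + 71)/8 = 68.8750
Σ_{t=1}^{7}(y_t−ȳ)(y_{t+1}−ȳ) = 10.7344
γ_1 = 10.7344 / 8 = 1.342

1.342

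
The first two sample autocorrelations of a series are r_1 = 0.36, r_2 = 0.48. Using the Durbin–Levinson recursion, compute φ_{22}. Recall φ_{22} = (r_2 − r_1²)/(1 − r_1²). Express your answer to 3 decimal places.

0.403

φ_{22} = (r_2 − r_1²) / (1 − r_1²)
r_1² = (0.36)² = 0.1296
Numerator = 0.48 − 0.1296 = 0.3504; denominator = 1 − 0.1296 = 0.8704
φ_{22} = 0.3504 / 0.8704 = 0.403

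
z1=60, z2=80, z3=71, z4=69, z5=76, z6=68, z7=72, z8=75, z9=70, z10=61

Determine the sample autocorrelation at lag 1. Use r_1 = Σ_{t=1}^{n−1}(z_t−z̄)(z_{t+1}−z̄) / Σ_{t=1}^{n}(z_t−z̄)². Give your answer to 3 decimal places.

-0.305

Mean z̄ = (60 + 80 + 71 + 69 + 76 + 68 + 72 + 75 + 70 + 61)/10 = 70.2000
Numerator Σ_{t=1}^{9}(z_t−z̄)(z_{t+1}−z̄) = -107.2400
Denominator Σ(z_t−z̄)² = 351.6000
r_1 = -107.2400 / 351.6000 = -0.305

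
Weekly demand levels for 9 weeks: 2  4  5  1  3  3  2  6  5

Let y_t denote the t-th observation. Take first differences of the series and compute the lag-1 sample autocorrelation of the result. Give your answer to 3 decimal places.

First differences Δy: 2, 1, -4, 2, 0, -1, 4, -1
Mean of differences = 0.3750
Numerator Σ(Δy_t−Δȳ)(Δy_{t+1}−Δȳ) = -18.8906
Denominator Σ(Δy_t−Δȳ)² = 41.8750
r_1(Δy) = -18.8906 / 41.8750 = -0.451

-0.451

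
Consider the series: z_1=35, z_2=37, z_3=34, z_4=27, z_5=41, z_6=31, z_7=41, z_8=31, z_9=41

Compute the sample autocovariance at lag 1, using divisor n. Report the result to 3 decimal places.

Mean z̄ = (35 + 37 + 34 + 27 + 41 + 31 + 41 + 31 + 41)/9 = 35.3333
Σ_{t=1}^{8}(z_t−z̄)(z_{t+1}−z̄) = -137.1111
γ_1 = -137.1111 / 9 = -15.235

-15.235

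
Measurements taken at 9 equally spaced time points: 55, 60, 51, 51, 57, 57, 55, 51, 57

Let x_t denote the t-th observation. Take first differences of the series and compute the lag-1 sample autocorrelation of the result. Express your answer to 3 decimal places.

-0.298

First differences Δx: 5, -9, 0, 6, 0, -2, -4, 6
Mean of differences = 0.2500
Numerator Σ(Δx_t−Δx̄)(Δx_{t+1}−Δx̄) = -58.8125
Denominator Σ(Δx_t−Δx̄)² = 197.5000
r_1(Δx) = -58.8125 / 197.5000 = -0.298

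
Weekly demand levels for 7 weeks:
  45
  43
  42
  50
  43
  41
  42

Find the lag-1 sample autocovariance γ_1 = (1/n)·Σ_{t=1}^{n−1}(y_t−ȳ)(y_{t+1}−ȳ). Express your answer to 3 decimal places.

Mean ȳ = (45 + 43 + 42 + 50 + 43 + 41 + 42)/7 = 43.7143
Σ_{t=1}^{6}(y_t−ȳ)(y_{t+1}−ȳ) = -8.3673
γ_1 = -8.3673 / 7 = -1.195

-1.195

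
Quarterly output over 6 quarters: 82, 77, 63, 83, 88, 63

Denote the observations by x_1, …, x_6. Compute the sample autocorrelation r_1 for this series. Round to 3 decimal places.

-0.299

Mean x̄ = (82 + 77 + 63 + 83 + 88 + 63)/6 = 76.0000
Deviations from mean: 6.0000, 1.0000, -13.0000, 7.0000, 12.0000, -13.0000
Σ(x_t−x̄)(x_{t+1}−x̄) = (6.0000) + (-13.0000) + (-91.0000) + (84.0000) + (-156.0000) = -170.0000
Denominator Σ(x_t−x̄)² = 568.0000
r_1 = -170.0000 / 568.0000 = -0.299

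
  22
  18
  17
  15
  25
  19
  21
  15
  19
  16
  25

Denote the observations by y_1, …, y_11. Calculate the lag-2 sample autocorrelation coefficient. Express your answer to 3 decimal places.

Mean ȳ = (22 + 18 + 17 + 15 + 25 + 19 + 21 + 15 + 19 + 16 + 25)/11 = 19.2727
Numerator Σ_{t=1}^{9}(y_t−ȳ)(y_{t+2}−ȳ) = 10.3967
Denominator Σ(y_t−ȳ)² = 130.1818
r_2 = 10.3967 / 130.1818 = 0.080

0.080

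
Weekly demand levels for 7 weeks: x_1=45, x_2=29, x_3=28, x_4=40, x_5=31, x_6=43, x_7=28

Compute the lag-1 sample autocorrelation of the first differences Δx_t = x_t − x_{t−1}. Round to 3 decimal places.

First differences Δx: -16, -1, 12, -9, 12, -15
Mean of differences = -2.8333
Numerator Σ(Δx_t−Δx̄)(Δx_{t+1}−Δx̄) = -360.3611
Denominator Σ(Δx_t−Δx̄)² = 802.8333
r_1(Δx) = -360.3611 / 802.8333 = -0.449

-0.449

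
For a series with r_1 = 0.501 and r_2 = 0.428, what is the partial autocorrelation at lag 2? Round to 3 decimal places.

φ_{22} = (r_2 − r_1²) / (1 − r_1²)
r_1² = (0.501)² = 0.251001
Numerator = 0.428 − 0.2510 = 0.1770; denominator = 1 − 0.2510 = 0.7490
φ_{22} = 0.1770 / 0.7490 = 0.236

0.236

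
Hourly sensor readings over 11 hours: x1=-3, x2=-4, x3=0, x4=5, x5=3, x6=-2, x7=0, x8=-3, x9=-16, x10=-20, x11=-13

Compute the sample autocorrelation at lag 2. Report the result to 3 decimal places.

Mean x̄ = (-3 − 4 + 0 + 5 + 3 − 2 + 0 − 3 − 16 − 20 − 13)/11 = -4.8182
Numerator Σ_{t=1}^{9}(x_t−x̄)(x_{t+2}−x̄) = 134.9339
Denominator Σ(x_t−x̄)² = 641.6364
r_2 = 134.9339 / 641.6364 = 0.210

0.210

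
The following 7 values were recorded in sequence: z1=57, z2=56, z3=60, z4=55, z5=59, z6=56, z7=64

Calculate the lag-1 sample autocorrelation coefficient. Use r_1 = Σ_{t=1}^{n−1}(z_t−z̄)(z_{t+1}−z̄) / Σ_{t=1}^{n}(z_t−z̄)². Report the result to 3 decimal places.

-0.415

Mean z̄ = (57 + 56 + 60 + 55 + 59 + 56 + 64)/7 = 58.1429
Σ(z_t−z̄)(z_{t+1}−z̄) = (2.4490) + (-3.9796) + (-5.8367) + (-2.6939) + (-1.8367) + (-12.5510) = -24.4490
Denominator Σ(z_t−z̄)² = 58.8571
r_1 = -24.4490 / 58.8571 = -0.415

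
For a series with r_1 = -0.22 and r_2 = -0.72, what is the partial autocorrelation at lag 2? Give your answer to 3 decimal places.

φ_{22} = (r_2 − r_1²) / (1 − r_1²)
r_1² = (-0.22)² = 0.0484
Numerator = -0.72 − 0.0484 = -0.7684; denominator = 1 − 0.0484 = 0.9516
φ_{22} = -0.7684 / 0.9516 = -0.807

-0.807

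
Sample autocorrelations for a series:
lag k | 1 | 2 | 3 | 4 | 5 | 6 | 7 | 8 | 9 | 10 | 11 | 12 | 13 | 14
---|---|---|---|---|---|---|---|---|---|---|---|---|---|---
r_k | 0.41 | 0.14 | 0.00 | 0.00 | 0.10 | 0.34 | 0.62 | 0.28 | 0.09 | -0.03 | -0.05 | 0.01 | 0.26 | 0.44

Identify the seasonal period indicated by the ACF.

The largest autocorrelation is r_7 = 0.62, with a weaker echo at lag 14 (0.44); the remaining lags stay at or below 0.41. The elevated value at lag 1 (0.41), dropping to 0.14 at lag 2, reflects decaying short-term dependence rather than seasonality.
The dominant spike at lag 7 indicates a seasonal period of 7.

7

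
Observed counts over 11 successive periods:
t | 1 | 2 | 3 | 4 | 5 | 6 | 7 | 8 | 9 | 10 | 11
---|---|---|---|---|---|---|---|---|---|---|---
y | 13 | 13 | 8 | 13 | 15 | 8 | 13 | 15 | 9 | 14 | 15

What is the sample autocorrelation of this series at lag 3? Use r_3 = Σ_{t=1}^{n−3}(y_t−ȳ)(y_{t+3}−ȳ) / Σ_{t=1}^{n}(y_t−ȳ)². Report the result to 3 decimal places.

0.686

Mean ȳ = (13 + 13 + 8 + 13 + 15 + 8 + 13 + 15 + 9 + 14 + 15)/11 = 12.3636
Numerator Σ_{t=1}^{8}(y_t−ȳ)(y_{t+3}−ȳ) = 51.1488
Denominator Σ(y_t−ȳ)² = 74.5455
r_3 = 51.1488 / 74.5455 = 0.686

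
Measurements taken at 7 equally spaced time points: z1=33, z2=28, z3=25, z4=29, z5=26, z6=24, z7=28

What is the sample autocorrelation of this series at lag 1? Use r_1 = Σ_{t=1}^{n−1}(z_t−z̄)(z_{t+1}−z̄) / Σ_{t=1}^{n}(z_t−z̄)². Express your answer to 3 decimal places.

Mean z̄ = (33 + 28 + 25 + 29 + 26 + 24 + 28)/7 = 27.5714
Deviations from mean: 5.4286, 0.4286, -2.5714, 1.4286, -1.5714, -3.5714, 0.4286
Numerator Σ_{t=1}^{6}(z_t−z̄)(z_{t+1}−z̄) = -0.6122
Denominator Σ(z_t−z̄)² = 53.7143
r_1 = -0.6122 / 53.7143 = -0.011

-0.011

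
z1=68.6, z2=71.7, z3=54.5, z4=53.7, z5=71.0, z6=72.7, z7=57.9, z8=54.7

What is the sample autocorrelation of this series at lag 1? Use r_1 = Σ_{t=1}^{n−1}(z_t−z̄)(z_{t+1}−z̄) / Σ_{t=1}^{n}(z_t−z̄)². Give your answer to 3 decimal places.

Mean z̄ = (68.6 + 71.7 + 54.5 + 53.7 + 71.0 + 72.7 + 57.9 + 54.7)/8 = 63.1000
Deviations from mean: 5.5000, 8.6000, -8.6000, -9.4000, 7.9000, 9.6000, -5.2000, -8.4000
Numerator Σ_{t=1}^{7}(z_t−z̄)(z_{t+1}−z̄) = 49.5200
Denominator Σ(z_t−z̄)² = 518.7000
r_1 = 49.5200 / 518.7000 = 0.095

0.095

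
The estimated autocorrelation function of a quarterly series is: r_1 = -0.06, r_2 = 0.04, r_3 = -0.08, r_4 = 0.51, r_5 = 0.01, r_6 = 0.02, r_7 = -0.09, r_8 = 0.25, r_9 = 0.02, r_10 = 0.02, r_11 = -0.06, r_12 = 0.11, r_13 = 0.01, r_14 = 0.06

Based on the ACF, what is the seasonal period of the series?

The largest autocorrelation is r_4 = 0.51, with a weaker echo at lag 8 (0.25); the remaining lags stay at or below 0.11.
The dominant spike at lag 4 indicates a seasonal period of 4.

4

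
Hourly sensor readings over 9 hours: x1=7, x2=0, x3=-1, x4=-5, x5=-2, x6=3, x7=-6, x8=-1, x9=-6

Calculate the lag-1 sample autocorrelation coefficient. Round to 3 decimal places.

-0.089

Mean x̄ = (7 + 0 − 1 − 5 − 2 + 3 − 6 − 1 − 6)/9 = -1.2222
Numerator Σ_{t=1}^{8}(x_t−x̄)(x_{t+1}−x̄) = -13.1605
Denominator Σ(x_t−x̄)² = 147.5556
r_1 = -13.1605 / 147.5556 = -0.089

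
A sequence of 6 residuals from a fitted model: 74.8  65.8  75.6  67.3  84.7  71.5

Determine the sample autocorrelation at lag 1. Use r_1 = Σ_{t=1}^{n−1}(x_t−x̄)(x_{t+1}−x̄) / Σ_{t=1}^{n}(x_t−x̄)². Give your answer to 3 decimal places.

-0.563

Mean x̄ = (74.8 + 65.8 + 75.6 + 67.3 + 84.7 + 71.5)/6 = 73.2833
Numerator Σ_{t=1}^{5}(x_t−x̄)(x_{t+1}−x̄) = -131.2169
Denominator Σ(x_t−x̄)² = 232.9883
r_1 = -131.2169 / 232.9883 = -0.563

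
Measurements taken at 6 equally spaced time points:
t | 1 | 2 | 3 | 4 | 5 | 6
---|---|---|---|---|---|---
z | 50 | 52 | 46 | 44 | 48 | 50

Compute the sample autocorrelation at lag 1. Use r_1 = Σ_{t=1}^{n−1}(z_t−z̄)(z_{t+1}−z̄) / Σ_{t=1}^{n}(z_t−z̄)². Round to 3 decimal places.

Mean z̄ = (50 + 52 + 46 + 44 + 48 + 50)/6 = 48.3333
Deviations from mean: 1.6667, 3.6667, -2.3333, -4.3333, -0.3333, 1.6667
Numerator Σ_{t=1}^{5}(z_t−z̄)(z_{t+1}−z̄) = 8.5556
Denominator Σ(z_t−z̄)² = 43.3333
r_1 = 8.5556 / 43.3333 = 0.197

0.197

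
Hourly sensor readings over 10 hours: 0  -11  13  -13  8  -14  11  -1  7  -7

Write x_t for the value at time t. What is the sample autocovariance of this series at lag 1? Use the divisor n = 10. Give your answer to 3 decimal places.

-74.949

Mean x̄ = (0 − 11 + 13 − 13 + 8 − 14 + 11 − 1 + 7 − 7)/10 = -0.7000
Σ_{t=1}^{9}(x_t−x̄)(x_{t+1}−x̄) = -749.4900
γ_1 = -749.4900 / 10 = -74.949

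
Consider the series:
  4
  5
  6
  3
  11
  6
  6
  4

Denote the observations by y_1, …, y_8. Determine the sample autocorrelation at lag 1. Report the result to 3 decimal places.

-0.305

Mean ȳ = (4 + 5 + 6 + 3 + 11 + 6 + 6 + 4)/8 = 5.6250
Deviations from mean: -1.6250, -0.6250, 0.3750, -2.6250, 5.3750, 0.3750, 0.3750, -1.6250
Numerator Σ_{t=1}^{7}(y_t−ȳ)(y_{t+1}−ȳ) = -12.7656
Denominator Σ(y_t−ȳ)² = 41.8750
r_1 = -12.7656 / 41.8750 = -0.305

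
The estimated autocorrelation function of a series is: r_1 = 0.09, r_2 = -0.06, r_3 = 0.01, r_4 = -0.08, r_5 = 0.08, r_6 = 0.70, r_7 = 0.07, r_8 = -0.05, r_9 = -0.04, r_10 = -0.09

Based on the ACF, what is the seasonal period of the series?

The largest autocorrelation is r_6 = 0.70; the remaining lags stay at or below 0.09.
The dominant spike at lag 6 indicates a seasonal period of 6.

6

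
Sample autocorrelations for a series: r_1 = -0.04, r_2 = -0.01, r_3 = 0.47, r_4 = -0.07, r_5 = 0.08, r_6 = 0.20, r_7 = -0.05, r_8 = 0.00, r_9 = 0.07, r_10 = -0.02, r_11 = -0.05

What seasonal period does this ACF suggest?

The largest autocorrelation is r_3 = 0.47, with a weaker echo at lag 6 (0.20); the remaining lags stay at or below 0.08.
The dominant spike at lag 3 indicates a seasonal period of 3.

3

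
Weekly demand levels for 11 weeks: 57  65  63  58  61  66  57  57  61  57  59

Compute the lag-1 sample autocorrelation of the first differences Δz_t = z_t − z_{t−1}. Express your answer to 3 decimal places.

-0.301

First differences Δz: 8, -2, -5, 3, 5, -9, 0, 4, -4, 2
Mean of differences = 0.2000
Numerator Σ(Δz_t−Δz̄)(Δz_{t+1}−Δz̄) = -73.4400
Denominator Σ(Δz_t−Δz̄)² = 243.6000
r_1(Δz) = -73.4400 / 243.6000 = -0.301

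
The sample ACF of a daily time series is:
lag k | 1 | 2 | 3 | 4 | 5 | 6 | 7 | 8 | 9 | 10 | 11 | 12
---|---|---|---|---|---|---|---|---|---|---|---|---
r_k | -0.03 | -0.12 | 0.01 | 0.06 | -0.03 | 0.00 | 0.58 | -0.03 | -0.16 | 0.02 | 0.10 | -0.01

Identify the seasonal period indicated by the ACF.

The largest autocorrelation is r_7 = 0.58; the remaining lags stay at or below 0.10.
The dominant spike at lag 7 indicates a seasonal period of 7.

7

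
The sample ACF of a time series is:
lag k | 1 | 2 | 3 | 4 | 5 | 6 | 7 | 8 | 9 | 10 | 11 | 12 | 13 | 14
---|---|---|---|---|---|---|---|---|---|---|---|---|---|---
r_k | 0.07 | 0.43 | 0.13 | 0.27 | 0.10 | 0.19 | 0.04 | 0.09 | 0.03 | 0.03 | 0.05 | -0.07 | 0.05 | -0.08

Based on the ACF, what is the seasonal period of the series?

2

The largest autocorrelation is r_2 = 0.43, with weaker echoes at lags 4 (0.27) and 6 (0.19); the remaining lags stay at or below 0.13.
The dominant spike at lag 2 indicates a seasonal period of 2.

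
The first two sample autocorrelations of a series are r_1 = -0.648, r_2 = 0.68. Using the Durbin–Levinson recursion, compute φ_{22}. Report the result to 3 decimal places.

φ_{22} = (r_2 − r_1²) / (1 − r_1²)
r_1² = (-0.648)² = 0.419904
Numerator = 0.68 − 0.4199 = 0.2601; denominator = 1 − 0.4199 = 0.5801
φ_{22} = 0.2601 / 0.5801 = 0.448

0.448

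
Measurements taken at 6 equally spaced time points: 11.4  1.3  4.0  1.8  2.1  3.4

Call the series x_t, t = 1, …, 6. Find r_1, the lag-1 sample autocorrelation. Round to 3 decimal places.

Mean x̄ = (11.4 + 1.3 + 4.0 + 1.8 + 2.1 + 3.4)/6 = 4.0000
Deviations from mean: 7.4000, -2.7000, 0.0000, -2.2000, -1.9000, -0.6000
Numerator Σ_{t=1}^{5}(x_t−x̄)(x_{t+1}−x̄) = -14.6600
Denominator Σ(x_t−x̄)² = 70.8600
r_1 = -14.6600 / 70.8600 = -0.207

-0.207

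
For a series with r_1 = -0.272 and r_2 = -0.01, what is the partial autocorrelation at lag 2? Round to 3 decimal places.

φ_{22} = (r_2 − r_1²) / (1 − r_1²)
r_1² = (-0.272)² = 0.073984
Numerator = -0.01 − 0.0740 = -0.0840; denominator = 1 − 0.0740 = 0.9260
φ_{22} = -0.0840 / 0.9260 = -0.091

-0.091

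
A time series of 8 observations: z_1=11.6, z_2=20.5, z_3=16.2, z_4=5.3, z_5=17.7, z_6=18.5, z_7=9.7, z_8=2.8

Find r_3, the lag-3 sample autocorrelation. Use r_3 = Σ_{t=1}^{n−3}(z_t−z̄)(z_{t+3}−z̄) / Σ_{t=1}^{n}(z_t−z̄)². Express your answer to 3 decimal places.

0.137

Mean z̄ = (11.6 + 20.5 + 16.2 + 5.3 + 17.7 + 18.5 + 9.7 + 2.8)/8 = 12.7875
Numerator Σ_{t=1}^{5}(z_t−z̄)(z_{t+3}−z̄) = 40.3270
Denominator Σ(z_t−z̄)² = 294.6488
r_3 = 40.3270 / 294.6488 = 0.137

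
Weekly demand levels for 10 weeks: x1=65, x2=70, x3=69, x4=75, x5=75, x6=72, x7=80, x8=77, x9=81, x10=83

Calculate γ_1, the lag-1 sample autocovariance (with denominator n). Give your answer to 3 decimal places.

13.461

Mean x̄ = (65 + 70 + 69 + 75 + 75 + 72 + 80 + 77 + 81 + 83)/10 = 74.7000
Σ_{t=1}^{9}(x_t−x̄)(x_{t+1}−x̄) = 134.6100
γ_1 = 134.6100 / 10 = 13.461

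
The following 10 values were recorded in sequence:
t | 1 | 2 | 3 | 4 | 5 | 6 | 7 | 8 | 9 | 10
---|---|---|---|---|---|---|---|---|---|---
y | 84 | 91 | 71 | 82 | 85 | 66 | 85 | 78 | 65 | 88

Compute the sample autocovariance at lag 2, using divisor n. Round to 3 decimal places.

-13.200

Mean ȳ = (84 + 91 + 71 + 82 + 85 + 66 + 85 + 78 + 65 + 88)/10 = 79.5000
Σ_{t=1}^{8}(y_t−ȳ)(y_{t+2}−ȳ) = -132.0000
γ_2 = -132.0000 / 10 = -13.200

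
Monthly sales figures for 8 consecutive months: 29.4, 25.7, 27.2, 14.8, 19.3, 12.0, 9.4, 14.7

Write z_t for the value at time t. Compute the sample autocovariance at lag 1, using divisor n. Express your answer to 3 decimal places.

Mean z̄ = (29.4 + 25.7 + 27.2 + 14.8 + 19.3 + 12.0 + 9.4 + 14.7)/8 = 19.0625
Deviations: 10.3375, 6.6375, 8.1375, -4.2625, 0.2375, -7.0625, -9.6625, -4.3625
Σ_{t=1}^{7}(z_t−z̄)(z_{t+1}−z̄) = 195.6461
γ_1 = 195.6461 / 8 = 24.456

24.456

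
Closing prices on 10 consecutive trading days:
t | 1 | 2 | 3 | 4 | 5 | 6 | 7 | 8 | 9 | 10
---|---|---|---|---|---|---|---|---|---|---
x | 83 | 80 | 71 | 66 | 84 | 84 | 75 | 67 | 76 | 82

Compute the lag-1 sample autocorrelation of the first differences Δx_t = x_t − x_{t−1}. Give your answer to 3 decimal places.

First differences Δx: -3, -9, -5, 18, 0, -9, -8, 9, 6
Mean of differences = -0.1111
Numerator Σ(Δx_t−Δx̄)(Δx_{t+1}−Δx̄) = 35.5432
Denominator Σ(Δx_t−Δx̄)² = 700.8889
r_1(Δx) = 35.5432 / 700.8889 = 0.051

0.051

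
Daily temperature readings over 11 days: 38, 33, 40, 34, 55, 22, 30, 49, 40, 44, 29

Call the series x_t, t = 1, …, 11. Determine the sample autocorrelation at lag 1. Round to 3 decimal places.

Mean x̄ = (38 + 33 + 40 + 34 + 55 + 22 + 30 + 49 + 40 + 44 + 29)/11 = 37.6364
Numerator Σ_{t=1}^{10}(x_t−x̄)(x_{t+1}−x̄) = -336.3140
Denominator Σ(x_t−x̄)² = 894.5455
r_1 = -336.3140 / 894.5455 = -0.376

-0.376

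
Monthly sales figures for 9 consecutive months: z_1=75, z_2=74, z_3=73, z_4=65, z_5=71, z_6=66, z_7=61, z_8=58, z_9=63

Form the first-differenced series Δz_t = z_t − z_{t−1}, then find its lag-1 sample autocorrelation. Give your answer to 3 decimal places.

First differences Δz: -1, -1, -8, 6, -5, -5, -3, 5
Mean of differences = -1.5000
Numerator Σ(Δz_t−Δz̄)(Δz_{t+1}−Δz̄) = -70.2500
Denominator Σ(Δz_t−Δz̄)² = 168.0000
r_1(Δz) = -70.2500 / 168.0000 = -0.418

-0.418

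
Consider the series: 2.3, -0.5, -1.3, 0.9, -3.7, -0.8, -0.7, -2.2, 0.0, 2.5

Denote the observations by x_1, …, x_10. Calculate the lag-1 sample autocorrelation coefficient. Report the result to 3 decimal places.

Mean x̄ = (2.3 − 0.5 − 1.3 + 0.9 − 3.7 − 0.8 − 0.7 − 2.2 + 0.0 + 2.5)/10 = -0.3500
Numerator Σ_{t=1}^{9}(x_t−x̄)(x_{t+1}−x̄) = -2.9675
Denominator Σ(x_t−x̄)² = 32.7250
r_1 = -2.9675 / 32.7250 = -0.091

-0.091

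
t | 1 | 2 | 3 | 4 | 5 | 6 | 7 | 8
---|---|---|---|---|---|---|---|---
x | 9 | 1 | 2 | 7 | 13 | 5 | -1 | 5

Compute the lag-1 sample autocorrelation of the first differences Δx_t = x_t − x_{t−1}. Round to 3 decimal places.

First differences Δx: -8, 1, 5, 6, -8, -6, 6
Mean of differences = -0.5714
Numerator Σ(Δx_t−Δx̄)(Δx_{t+1}−Δx̄) = -10.4694
Denominator Σ(Δx_t−Δx̄)² = 259.7143
r_1(Δx) = -10.4694 / 259.7143 = -0.040

-0.040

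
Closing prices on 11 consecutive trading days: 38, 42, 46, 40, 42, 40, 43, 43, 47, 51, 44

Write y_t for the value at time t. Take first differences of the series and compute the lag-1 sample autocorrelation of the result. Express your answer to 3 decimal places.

-0.294

First differences Δy: 4, 4, -6, 2, -2, 3, 0, 4, 4, -7
Mean of differences = 0.6000
Numerator Σ(Δy_t−Δȳ)(Δy_{t+1}−Δȳ) = -47.7600
Denominator Σ(Δy_t−Δȳ)² = 162.4000
r_1(Δy) = -47.7600 / 162.4000 = -0.294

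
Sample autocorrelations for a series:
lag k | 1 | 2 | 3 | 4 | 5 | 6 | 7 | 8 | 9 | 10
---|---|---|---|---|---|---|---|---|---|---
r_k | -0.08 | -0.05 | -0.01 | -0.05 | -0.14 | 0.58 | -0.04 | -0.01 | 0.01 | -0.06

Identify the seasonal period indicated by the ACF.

The largest autocorrelation is r_6 = 0.58; the remaining lags stay at or below 0.01.
The dominant spike at lag 6 indicates a seasonal period of 6.

6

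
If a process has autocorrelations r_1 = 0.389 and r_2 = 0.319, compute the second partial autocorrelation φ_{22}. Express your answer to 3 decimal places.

0.198

φ_{22} = (r_2 − r_1²) / (1 − r_1²)
r_1² = (0.389)² = 0.151321
Numerator = 0.319 − 0.1513 = 0.1677; denominator = 1 − 0.1513 = 0.8487
φ_{22} = 0.1677 / 0.8487 = 0.198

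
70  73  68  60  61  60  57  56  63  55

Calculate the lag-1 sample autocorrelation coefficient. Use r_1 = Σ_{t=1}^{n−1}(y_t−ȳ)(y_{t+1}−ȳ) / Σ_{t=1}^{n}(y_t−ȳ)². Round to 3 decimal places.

Mean ȳ = (70 + 73 + 68 + 60 + 61 + 60 + 57 + 56 + 63 + 55)/10 = 62.3000
Numerator Σ_{t=1}^{9}(y_t−ȳ)(y_{t+1}−ȳ) = 172.3100
Denominator Σ(y_t−ȳ)² = 340.1000
r_1 = 172.3100 / 340.1000 = 0.507

0.507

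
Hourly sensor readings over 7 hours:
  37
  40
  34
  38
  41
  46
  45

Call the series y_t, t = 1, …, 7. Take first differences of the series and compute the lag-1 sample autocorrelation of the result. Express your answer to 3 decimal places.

-0.349

First differences Δy: 3, -6, 4, 3, 5, -1
Mean of differences = 1.3333
Numerator Σ(Δy_t−Δȳ)(Δy_{t+1}−Δȳ) = -29.7778
Denominator Σ(Δy_t−Δȳ)² = 85.3333
r_1(Δy) = -29.7778 / 85.3333 = -0.349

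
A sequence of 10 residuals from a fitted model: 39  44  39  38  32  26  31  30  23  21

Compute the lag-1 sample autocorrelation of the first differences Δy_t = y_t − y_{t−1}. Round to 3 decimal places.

-0.229

First differences Δy: 5, -5, -1, -6, -6, 5, -1, -7, -2
Mean of differences = -2.0000
Numerator Σ(Δy_t−Δȳ)(Δy_{t+1}−Δȳ) = -38.0000
Denominator Σ(Δy_t−Δȳ)² = 166.0000
r_1(Δy) = -38.0000 / 166.0000 = -0.229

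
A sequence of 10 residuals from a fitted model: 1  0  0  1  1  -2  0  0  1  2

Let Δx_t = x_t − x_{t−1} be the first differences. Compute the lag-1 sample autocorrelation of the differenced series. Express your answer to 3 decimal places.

-0.303

First differences Δx: -1, 0, 1, 0, -3, 2, 0, 1, 1
Mean of differences = 0.1111
Numerator Σ(Δx_t−Δx̄)(Δx_{t+1}−Δx̄) = -5.1235
Denominator Σ(Δx_t−Δx̄)² = 16.8889
r_1(Δx) = -5.1235 / 16.8889 = -0.303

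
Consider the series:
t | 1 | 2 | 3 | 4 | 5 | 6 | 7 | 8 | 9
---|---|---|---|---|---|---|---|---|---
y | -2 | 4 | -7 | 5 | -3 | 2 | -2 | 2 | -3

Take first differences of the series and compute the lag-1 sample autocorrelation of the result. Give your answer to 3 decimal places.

First differences Δy: 6, -11, 12, -8, 5, -4, 4, -5
Mean of differences = -0.1250
Numerator Σ(Δy_t−Δȳ)(Δy_{t+1}−Δȳ) = -390.2656
Denominator Σ(Δy_t−Δȳ)² = 446.8750
r_1(Δy) = -390.2656 / 446.8750 = -0.873

-0.873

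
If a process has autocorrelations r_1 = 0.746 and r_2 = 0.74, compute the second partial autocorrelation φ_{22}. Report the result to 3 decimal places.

0.414

φ_{22} = (r_2 − r_1²) / (1 − r_1²)
r_1² = (0.746)² = 0.556516
Numerator = 0.74 − 0.5565 = 0.1835; denominator = 1 − 0.5565 = 0.4435
φ_{22} = 0.1835 / 0.4435 = 0.414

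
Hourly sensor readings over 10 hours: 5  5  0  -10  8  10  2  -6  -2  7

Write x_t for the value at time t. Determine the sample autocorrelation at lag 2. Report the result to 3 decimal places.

Mean x̄ = (5 + 5 + 0 − 10 + 8 + 10 + 2 − 6 − 2 + 7)/10 = 1.9000
Numerator Σ_{t=1}^{8}(x_t−x̄)(x_{t+2}−x̄) = -254.8200
Denominator Σ(x_t−x̄)² = 370.9000
r_2 = -254.8200 / 370.9000 = -0.687

-0.687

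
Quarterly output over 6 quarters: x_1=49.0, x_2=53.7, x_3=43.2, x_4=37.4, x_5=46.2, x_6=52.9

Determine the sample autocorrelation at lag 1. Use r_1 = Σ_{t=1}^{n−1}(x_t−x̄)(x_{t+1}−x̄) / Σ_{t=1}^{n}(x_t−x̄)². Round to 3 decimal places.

Mean x̄ = (49.0 + 53.7 + 43.2 + 37.4 + 46.2 + 52.9)/6 = 47.0667
Σ(x_t−x̄)(x_{t+1}−x̄) = (12.8244) + (-25.6489) + (37.3778) + (8.3778) + (-5.0556) = 27.8756
Denominator Σ(x_t−x̄)² = 190.9133
r_1 = 27.8756 / 190.9133 = 0.146

0.146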